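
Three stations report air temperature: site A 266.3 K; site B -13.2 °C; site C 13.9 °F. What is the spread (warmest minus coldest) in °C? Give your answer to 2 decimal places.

6.35 °C

site A: 266.3 K = -6.850 °C.
site C: 13.9 °F = -10.056 °C.
Spread: (-6.850) − (-13.200) = 6.350 °C.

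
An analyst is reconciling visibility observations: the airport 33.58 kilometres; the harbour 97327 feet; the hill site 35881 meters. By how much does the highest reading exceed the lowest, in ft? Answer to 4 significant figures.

the airport: 33.58 km = 110170.60 ft.
the hill site: 35881 m = 117719.82 ft.
Spread: 117719.82 − 97327.00 = 20390 ft.

20390 ft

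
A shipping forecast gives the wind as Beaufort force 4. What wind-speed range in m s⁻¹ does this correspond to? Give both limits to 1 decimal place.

Beaufort 4 (moderate breeze) spans 5.5–7.9 m/s.

5.5 to 7.9 m/s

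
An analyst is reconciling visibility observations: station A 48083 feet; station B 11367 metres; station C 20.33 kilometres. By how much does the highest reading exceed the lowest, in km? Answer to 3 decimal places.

station A: 48083 ft = 14.65570 km.
station B: 11367 m = 11.36700 km.
Spread: 20.33000 − 11.36700 = 8.963 km.

8.963 km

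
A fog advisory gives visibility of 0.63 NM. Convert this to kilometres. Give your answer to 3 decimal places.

1.167 km

1 nmi = 1.852 km, so 0.63 × 1.852 = 1.167 km.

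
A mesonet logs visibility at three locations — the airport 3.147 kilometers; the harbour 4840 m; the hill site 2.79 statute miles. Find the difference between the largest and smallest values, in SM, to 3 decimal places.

the airport: 3.147 km = 1.95546 SM.
the harbour: 4840 m = 3.00744 SM.
Spread: 3.00744 − 1.95546 = 1.052 SM.

1.052 SM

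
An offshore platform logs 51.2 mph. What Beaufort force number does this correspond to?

51.2 mph = 22.9 m/s, which is Beaufort 9 (strong gale, 20.8–24.4 m/s).

Beaufort force 9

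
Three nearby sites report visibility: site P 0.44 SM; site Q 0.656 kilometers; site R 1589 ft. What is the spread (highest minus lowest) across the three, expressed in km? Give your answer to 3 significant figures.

0.224 km

site P: 0.44 SM = 0.70811 km.
site R: 1589 ft = 0.48433 km.
Spread: 0.70811 − 0.48433 = 0.224 km.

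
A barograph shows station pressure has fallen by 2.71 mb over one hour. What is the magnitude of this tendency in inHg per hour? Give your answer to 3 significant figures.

0.0800 inHg per hour

2.71 mb / 1 h × 0.02953 inHg/mb = 0.0800 inHg/h.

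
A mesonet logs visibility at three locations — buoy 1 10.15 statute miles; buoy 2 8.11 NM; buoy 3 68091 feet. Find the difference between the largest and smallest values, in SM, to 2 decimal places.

3.56 SM

buoy 2: 8.11 nmi = 9.3328 SM.
buoy 3: 68091 ft = 12.8960 SM.
Spread: 12.8960 − 9.3328 = 3.56 SM.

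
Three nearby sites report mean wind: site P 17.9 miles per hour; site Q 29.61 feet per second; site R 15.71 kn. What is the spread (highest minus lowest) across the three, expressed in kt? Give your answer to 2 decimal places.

site P: 17.9 mph = 15.5547 kt.
site Q: 29.61 ft/s = 17.5434 kt.
Spread: 17.5434 − 15.5547 = 1.99 kt.

1.99 kt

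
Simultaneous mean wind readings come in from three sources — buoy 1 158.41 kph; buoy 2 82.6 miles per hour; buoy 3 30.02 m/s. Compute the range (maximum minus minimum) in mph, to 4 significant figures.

31.28 mph

buoy 1: 158.41 km/h = 98.4314 mph.
buoy 3: 30.02 m/s = 67.1528 mph.
Spread: 98.4314 − 67.1528 = 31.28 mph.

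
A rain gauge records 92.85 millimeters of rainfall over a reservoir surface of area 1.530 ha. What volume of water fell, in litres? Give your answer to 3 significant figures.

Area: 1.530 ha = 15300 m².
1 mm over 1 m² is 1 L, so volume = 92.85 × 15300 = 1420605 L ≈ 1420000 L.

1420000 litres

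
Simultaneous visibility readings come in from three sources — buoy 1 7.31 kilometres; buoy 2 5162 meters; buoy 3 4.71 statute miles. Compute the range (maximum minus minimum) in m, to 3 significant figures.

2420 m

buoy 1: 7.31 km = 7310.00 m.
buoy 3: 4.71 SM = 7580.01 m.
Spread: 7580.01 − 5162.00 = 2420 m.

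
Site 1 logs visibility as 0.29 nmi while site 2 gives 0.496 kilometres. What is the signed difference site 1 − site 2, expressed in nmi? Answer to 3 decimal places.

site 2: 0.496 km = 0.26782 nmi.
Difference: 0.29000 − 0.26782 = 0.022 nmi.

0.022 nmi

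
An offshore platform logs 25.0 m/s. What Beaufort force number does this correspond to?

Beaufort force 10

25.0 m/s lies in the Beaufort 10 band (storm, 24.5–28.4 m/s).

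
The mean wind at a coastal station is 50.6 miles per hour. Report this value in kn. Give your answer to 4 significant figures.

43.97 kt

1 mph = 0.868976 kt, so 50.6 × 0.868976 = 43.97 kt.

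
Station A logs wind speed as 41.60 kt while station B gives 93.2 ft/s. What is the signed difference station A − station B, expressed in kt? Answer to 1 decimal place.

station B: 93.2 ft/s = 55.219 kt.
Difference: 41.600 − 55.219 = -13.6 kt.

-13.6 kt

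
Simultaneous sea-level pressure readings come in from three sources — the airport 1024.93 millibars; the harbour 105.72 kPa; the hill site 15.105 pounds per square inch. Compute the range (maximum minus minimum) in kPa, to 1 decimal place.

3.2 kPa

the airport: 1024.93 mb = 102.493 kPa.
the hill site: 15.105 psi = 104.145 kPa.
Spread: 105.720 − 102.493 = 3.2 kPa.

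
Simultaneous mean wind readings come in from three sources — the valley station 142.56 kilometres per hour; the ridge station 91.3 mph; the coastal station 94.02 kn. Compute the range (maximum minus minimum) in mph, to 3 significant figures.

the valley station: 142.56 km/h = 88.583 mph.
the coastal station: 94.02 kt = 108.196 mph.
Spread: 108.196 − 88.583 = 19.6 mph.

19.6 mph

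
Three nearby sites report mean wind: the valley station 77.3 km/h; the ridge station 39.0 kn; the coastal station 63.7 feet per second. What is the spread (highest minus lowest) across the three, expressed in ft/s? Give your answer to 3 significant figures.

6.75 ft/s

the valley station: 77.3 km/h = 70.4469 ft/s.
the ridge station: 39.0 kt = 65.8246 ft/s.
Spread: 70.4469 − 63.7000 = 6.75 ft/s.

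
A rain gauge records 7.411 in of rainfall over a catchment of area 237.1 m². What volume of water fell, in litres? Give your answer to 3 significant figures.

Depth: 7.411 in × 25.4 = 188.2394 mm.
1 mm over 1 m² is 1 L, so volume = 188.2394 × 237.1 = 44631.562 L ≈ 44600 L.

44600 litres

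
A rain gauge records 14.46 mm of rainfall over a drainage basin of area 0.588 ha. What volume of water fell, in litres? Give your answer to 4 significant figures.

85020 litres

Area: 0.588 ha = 5880 m².
1 mm over 1 m² is 1 L, so volume = 14.46 × 5880 = 85024.8 L ≈ 85020 L.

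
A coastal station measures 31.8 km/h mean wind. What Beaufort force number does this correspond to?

31.8 km/h = 8.8 m/s, which is Beaufort 5 (fresh breeze, 8.0–10.7 m/s).

Beaufort force 5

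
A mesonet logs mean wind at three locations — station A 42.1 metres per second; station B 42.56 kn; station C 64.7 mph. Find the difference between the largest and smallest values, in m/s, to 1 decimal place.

station B: 42.56 kt = 21.895 m/s.
station C: 64.7 mph = 28.923 m/s.
Spread: 42.100 − 21.895 = 20.2 m/s.

20.2 m/s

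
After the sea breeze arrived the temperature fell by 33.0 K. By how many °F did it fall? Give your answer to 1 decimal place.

59.4 °F

For a temperature change the 32° offset cancels: Δ°F = 33.0 × 1.8 = 59.4 °F.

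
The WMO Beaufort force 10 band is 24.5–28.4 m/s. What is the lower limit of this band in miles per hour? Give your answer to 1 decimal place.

54.8 mph

24.5–28.4 m/s × 2.237 = 54.8–63.5 mph.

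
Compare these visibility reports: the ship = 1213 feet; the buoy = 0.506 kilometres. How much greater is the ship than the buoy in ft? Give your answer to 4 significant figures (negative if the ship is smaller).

-447.1 ft

the buoy: 0.506 km = 1660.105 ft.
Difference: 1213.000 − 1660.105 = -447.1 ft.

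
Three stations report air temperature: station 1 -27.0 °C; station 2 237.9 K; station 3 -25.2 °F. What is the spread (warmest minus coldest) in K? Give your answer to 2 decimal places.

station 2: 237.9 K = -35.250 °C.
station 3: -25.2 °F = -31.778 °C.
Spread: (-27.000) − (-35.250) = 8.250 °C.

8.25 K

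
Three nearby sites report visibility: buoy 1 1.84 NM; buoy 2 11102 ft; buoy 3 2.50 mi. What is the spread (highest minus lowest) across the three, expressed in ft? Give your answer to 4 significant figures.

buoy 1: 1.84 nmi = 11180.05 ft.
buoy 3: 2.50 SM = 13200.00 ft.
Spread: 13200.00 − 11102.00 = 2098 ft.

2098 ft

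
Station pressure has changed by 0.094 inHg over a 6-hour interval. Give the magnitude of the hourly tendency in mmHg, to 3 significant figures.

0.398 mmHg per hour

0.094 inHg / 6 h × 25.4 mmHg/inHg = 0.398 mmHg/h.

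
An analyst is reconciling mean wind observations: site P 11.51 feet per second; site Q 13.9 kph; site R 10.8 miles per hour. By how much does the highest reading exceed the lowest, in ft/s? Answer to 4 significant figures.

4.330 ft/s

site Q: 13.9 km/h = 12.66769 ft/s.
site R: 10.8 mph = 15.84000 ft/s.
Spread: 15.84000 − 11.51000 = 4.330 ft/s.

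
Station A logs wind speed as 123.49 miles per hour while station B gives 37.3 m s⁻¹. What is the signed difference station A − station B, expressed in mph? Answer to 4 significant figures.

station B: 37.3 m/s = 83.4377 mph.
Difference: 123.4900 − 83.4377 = 40.05 mph.

40.05 mph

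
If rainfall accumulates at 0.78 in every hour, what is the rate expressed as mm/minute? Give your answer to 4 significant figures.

0.3302 mm/minute

0.78 in/hour × 25.4 mm/in × 0.0166667 hour/minute = 0.3302 mm/minute.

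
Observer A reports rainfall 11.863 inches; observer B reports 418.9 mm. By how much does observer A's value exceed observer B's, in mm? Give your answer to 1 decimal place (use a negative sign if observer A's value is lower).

-117.6 mm

observer A: 11.863 in = 301.320 mm.
Difference: 301.320 − 418.900 = -117.6 mm.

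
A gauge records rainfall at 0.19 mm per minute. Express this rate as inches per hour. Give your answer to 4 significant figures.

0.19 mm/minute × 0.0393701 in/mm × 60 minute/hour = 0.4488 in/hour.

0.4488 in/hour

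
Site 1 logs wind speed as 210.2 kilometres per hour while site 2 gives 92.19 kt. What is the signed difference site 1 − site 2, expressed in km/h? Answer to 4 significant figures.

site 2: 92.19 kt = 170.7359 km/h.
Difference: 210.2000 − 170.7359 = 39.46 km/h.

39.46 km/h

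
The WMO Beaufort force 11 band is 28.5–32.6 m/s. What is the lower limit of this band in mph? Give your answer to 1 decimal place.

28.5–32.6 m/s × 2.237 = 63.8–72.9 mph.

63.8 mph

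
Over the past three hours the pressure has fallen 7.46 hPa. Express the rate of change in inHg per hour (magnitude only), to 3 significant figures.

0.0734 inHg per hour

7.46 hPa / 3 h × 0.02953 inHg/hPa = 0.0734 inHg/h.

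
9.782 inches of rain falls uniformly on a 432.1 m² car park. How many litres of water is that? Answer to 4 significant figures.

Depth: 9.782 in × 25.4 = 248.4628 mm.
1 mm over 1 m² is 1 L, so volume = 248.4628 × 432.1 = 107360.78 L ≈ 107400 L.

107400 litres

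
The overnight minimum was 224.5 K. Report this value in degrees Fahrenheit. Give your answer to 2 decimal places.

-55.57 °F

First to °C: -48.65 °C.
Then to °F: -55.57 °F.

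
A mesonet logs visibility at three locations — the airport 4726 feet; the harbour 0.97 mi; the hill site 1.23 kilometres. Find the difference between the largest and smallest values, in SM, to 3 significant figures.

0.206 SM

the airport: 4726 ft = 0.89508 SM.
the hill site: 1.23 km = 0.76429 SM.
Spread: 0.97000 − 0.76429 = 0.206 SM.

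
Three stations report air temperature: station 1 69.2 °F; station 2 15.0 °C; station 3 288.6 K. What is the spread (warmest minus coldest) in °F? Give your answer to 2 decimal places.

station 1: 69.2 °F = 20.667 °C.
station 3: 288.6 K = 15.450 °C.
Spread: 20.667 − 15.000 = 5.667 °C = 10.20 °F.

10.20 °F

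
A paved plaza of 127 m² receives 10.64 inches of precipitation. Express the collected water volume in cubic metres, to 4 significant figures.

Depth: 10.64 in × 25.4 = 270.256 mm.
1 mm over 1 m² is 1 L, so volume = 270.256 × 127 = 34322.512 L = 34.32 m³.

34.32 cubic metres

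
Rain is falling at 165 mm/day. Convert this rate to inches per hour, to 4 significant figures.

165 mm/day × 0.0393701 in/mm × 0.0416667 day/hour = 0.2707 in/hour.

0.2707 in/hour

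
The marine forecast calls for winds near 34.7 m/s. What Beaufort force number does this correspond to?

34.7 m/s lies in the Beaufort 12 band (hurricane force, ≥32.7 m/s).

Beaufort force 12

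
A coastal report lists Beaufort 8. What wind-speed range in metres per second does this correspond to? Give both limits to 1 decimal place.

17.2 to 20.7 m/s

Beaufort 8 (gale) spans 17.2–20.7 m/s.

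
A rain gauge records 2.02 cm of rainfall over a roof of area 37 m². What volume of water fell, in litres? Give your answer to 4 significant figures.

Depth: 2.02 cm × 10 = 20.2 mm.
1 mm over 1 m² is 1 L, so volume = 20.2 × 37 = 747.4 L.

747.4 litres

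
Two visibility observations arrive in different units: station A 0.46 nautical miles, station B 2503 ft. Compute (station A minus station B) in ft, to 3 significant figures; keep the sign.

292 ft

station A: 0.46 nmi = 2795.01 ft.
Difference: 2795.01 − 2503.00 = 292 ft.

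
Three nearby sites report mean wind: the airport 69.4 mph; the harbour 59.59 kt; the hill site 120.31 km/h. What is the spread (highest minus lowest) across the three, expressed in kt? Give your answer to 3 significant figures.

5.37 kt

the airport: 69.4 mph = 60.3070 kt.
the hill site: 120.31 km/h = 64.9622 kt.
Spread: 64.9622 − 59.5900 = 5.37 kt.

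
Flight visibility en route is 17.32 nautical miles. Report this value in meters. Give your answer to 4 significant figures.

32080 m

1 nmi = 1852 m, so 17.32 × 1852 = 32080 m.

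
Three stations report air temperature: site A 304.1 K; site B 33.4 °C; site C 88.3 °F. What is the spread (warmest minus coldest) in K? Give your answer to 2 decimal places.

2.45 K

site A: 304.1 K = 30.950 °C.
site C: 88.3 °F = 31.278 °C.
Spread: 33.400 − 30.950 = 2.450 °C.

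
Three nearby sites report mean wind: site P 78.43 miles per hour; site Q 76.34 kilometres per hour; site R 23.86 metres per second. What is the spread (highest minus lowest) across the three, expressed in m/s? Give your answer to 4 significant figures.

13.86 m/s

site P: 78.43 mph = 35.0613 m/s.
site Q: 76.34 km/h = 21.2056 m/s.
Spread: 35.0613 − 21.2056 = 13.86 m/s.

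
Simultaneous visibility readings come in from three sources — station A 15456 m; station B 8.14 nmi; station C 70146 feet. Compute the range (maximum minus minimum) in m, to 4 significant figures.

station B: 8.14 nmi = 15075.28 m.
station C: 70146 ft = 21380.50 m.
Spread: 21380.50 − 15075.28 = 6305 m.

6305 m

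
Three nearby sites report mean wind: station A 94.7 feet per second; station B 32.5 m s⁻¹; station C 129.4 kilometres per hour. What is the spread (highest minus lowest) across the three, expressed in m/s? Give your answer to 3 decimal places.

station A: 94.7 ft/s = 28.86456 m/s.
station C: 129.4 km/h = 35.94444 m/s.
Spread: 35.94444 − 28.86456 = 7.080 m/s.

7.080 m/s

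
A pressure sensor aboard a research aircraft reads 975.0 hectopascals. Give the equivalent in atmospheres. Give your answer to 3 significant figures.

0.962 atm

1 hPa = 0.000986923 atm, so 975.0 × 0.000986923 = 0.962 atm.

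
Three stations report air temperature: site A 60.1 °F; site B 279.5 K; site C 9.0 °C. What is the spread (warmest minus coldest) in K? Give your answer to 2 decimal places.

9.26 K

site A: 60.1 °F = 15.611 °C.
site B: 279.5 K = 6.350 °C.
Spread: 15.611 − 6.350 = 9.261 °C.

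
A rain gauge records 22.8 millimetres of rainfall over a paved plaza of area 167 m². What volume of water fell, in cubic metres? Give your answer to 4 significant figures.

1 mm over 1 m² is 1 L, so volume = 22.8 × 167 = 3807.6 L = 3.808 m³.

3.808 cubic metres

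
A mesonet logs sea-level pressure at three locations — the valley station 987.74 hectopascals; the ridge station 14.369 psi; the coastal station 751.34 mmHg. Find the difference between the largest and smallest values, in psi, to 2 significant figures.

0.20 psi

the valley station: 987.74 hPa = 14.3260 psi.
the coastal station: 751.34 mmHg = 14.5285 psi.
Spread: 14.5285 − 14.3260 = 0.20 psi.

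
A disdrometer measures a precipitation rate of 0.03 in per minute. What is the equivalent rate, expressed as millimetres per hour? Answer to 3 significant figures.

45.7 mm/hour

0.03 in/minute × 25.4 mm/in × 60 minute/hour = 45.7 mm/hour.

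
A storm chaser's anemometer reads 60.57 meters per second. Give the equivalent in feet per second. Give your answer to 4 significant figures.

1 m/s = 3.28084 ft/s, so 60.57 × 3.28084 = 198.7 ft/s.

198.7 ft/s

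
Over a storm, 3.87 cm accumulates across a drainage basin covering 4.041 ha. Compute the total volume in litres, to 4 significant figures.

Depth: 3.87 cm × 10 = 38.7 mm.
Area: 4.041 ha = 40410 m².
1 mm over 1 m² is 1 L, so volume = 38.7 × 40410 = 1563867 L ≈ 1564000 L.

1564000 litres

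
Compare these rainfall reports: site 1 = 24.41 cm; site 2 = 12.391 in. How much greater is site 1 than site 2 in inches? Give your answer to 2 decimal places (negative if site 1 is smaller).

site 1: 24.41 cm = 9.6102 in.
Difference: 9.6102 − 12.3910 = -2.78 in.

-2.78 in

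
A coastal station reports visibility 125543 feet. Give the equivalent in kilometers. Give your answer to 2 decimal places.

38.27 km

1 ft = 0.0003048 km, so 125543 × 0.0003048 = 38.27 km.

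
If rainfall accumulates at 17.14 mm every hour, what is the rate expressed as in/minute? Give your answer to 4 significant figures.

17.14 mm/hour × 0.0393701 in/mm × 0.0166667 hour/minute = 0.01125 in/minute.

0.01125 in/minute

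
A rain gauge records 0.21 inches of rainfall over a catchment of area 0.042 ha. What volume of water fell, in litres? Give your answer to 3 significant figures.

Depth: 0.21 in × 25.4 = 5.334 mm.
Area: 0.042 ha = 420 m².
1 mm over 1 m² is 1 L, so volume = 5.334 × 420 = 2240.28 L ≈ 2240 L.

2240 litres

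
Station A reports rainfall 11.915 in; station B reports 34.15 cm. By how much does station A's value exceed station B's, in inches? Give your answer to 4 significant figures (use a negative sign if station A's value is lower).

station B: 34.15 cm = 13.44488 in.
Difference: 11.91500 − 13.44488 = -1.530 in.

-1.530 in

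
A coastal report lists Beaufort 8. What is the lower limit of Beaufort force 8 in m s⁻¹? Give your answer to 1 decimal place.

Beaufort 8 (gale) spans 17.2–20.7 m/s.

17.2 m/s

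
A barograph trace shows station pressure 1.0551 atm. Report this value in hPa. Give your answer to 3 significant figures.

1 atm = 1013.25 hPa, so 1.0551 × 1013.25 = 1070 hPa.

1070 hPa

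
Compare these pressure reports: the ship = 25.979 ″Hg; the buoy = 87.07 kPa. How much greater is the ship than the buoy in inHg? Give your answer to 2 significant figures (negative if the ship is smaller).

0.27 inHg

the buoy: 87.07 kPa = 25.7118 inHg.
Difference: 25.9790 − 25.7118 = 0.27 inHg.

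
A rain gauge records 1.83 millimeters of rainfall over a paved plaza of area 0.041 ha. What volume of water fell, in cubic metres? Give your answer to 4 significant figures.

0.7503 cubic metres

Area: 0.041 ha = 410 m².
1 mm over 1 m² is 1 L, so volume = 1.83 × 410 = 750.3 L = 0.7503 m³.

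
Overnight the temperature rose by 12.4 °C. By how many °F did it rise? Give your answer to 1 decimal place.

For a temperature change the 32° offset cancels: Δ°F = 12.4 × 1.8 = 22.3 °F.

22.3 °F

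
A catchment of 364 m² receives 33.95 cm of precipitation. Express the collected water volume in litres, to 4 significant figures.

123600 litres

Depth: 33.95 cm × 10 = 339.5 mm.
1 mm over 1 m² is 1 L, so volume = 339.5 × 364 = 123578 L ≈ 123600 L.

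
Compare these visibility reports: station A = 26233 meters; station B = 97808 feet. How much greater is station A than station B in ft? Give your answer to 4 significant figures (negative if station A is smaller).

station A: 26233 m = 86066.27 ft.
Difference: 86066.27 − 97808.00 = -11740 ft.

-11740 ft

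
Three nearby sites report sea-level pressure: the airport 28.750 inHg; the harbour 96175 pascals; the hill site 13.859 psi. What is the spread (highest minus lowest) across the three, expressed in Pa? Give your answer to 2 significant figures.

the airport: 28.750 inHg = 97358.68 Pa.
the hill site: 13.859 psi = 95554.44 Pa.
Spread: 97358.68 − 95554.44 = 1800 Pa.

1800 Pa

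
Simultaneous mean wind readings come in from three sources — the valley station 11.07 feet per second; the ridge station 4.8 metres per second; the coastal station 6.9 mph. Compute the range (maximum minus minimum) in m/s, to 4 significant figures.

the valley station: 11.07 ft/s = 3.37414 m/s.
the coastal station: 6.9 mph = 3.08458 m/s.
Spread: 4.80000 − 3.08458 = 1.715 m/s.

1.715 m/s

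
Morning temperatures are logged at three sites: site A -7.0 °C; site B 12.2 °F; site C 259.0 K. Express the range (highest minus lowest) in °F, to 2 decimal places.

12.87 °F

site B: 12.2 °F = -11.000 °C.
site C: 259.0 K = -14.150 °C.
Spread: (-7.000) − (-14.150) = 7.150 °C = 12.87 °F.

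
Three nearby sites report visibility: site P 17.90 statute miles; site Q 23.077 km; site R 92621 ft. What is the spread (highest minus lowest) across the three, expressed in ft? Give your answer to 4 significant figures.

site P: 17.90 SM = 94512.00 ft.
site Q: 23.077 km = 75711.94 ft.
Spread: 94512.00 − 75711.94 = 18800 ft.

18800 ft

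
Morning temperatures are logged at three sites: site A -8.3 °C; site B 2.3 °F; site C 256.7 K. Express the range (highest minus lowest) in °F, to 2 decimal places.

site B: 2.3 °F = -16.500 °C.
site C: 256.7 K = -16.450 °C.
Spread: (-8.300) − (-16.500) = 8.200 °C = 14.76 °F.

14.76 °F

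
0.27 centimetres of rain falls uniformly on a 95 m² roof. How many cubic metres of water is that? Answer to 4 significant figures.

0.2565 cubic metres

Depth: 0.27 cm × 10 = 2.7 mm.
1 mm over 1 m² is 1 L, so volume = 2.7 × 95 = 256.5 L = 0.2565 m³.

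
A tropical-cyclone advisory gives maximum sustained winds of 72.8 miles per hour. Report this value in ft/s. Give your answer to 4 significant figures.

106.8 ft/s

1 mph = 1.46667 ft/s, so 72.8 × 1.46667 = 106.8 ft/s.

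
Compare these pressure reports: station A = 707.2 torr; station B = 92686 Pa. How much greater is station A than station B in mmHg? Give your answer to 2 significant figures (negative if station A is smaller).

station B: 92686 Pa = 695.20 mmHg.
Difference: 707.20 − 695.20 = 12 mmHg.

12 mmHg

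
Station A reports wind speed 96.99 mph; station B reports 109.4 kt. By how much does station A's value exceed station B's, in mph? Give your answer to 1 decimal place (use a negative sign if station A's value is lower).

-28.9 mph

station B: 109.4 kt = 125.895 mph.
Difference: 96.990 − 125.895 = -28.9 mph.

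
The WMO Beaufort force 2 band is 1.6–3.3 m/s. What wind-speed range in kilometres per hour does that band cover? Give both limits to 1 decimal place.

5.8 to 11.9 km/h

1.6–3.3 m/s × 3.6 = 5.8–11.9 km/h.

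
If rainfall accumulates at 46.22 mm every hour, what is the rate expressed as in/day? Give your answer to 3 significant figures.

46.22 mm/hour × 0.0393701 in/mm × 24 hour/day = 43.7 in/day.

43.7 in/day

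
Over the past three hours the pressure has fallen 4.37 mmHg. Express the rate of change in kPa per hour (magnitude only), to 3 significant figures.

4.37 mmHg / 3 h × 0.133322 kPa/mmHg = 0.194 kPa/h.

0.194 kPa per hour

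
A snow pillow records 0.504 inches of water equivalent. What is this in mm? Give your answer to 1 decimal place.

12.8 mm

1 in = 25.4 mm, so 0.504 × 25.4 = 12.8 mm.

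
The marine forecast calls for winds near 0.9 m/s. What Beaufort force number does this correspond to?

0.9 m/s lies in the Beaufort 1 band (light air, 0.3–1.5 m/s).

Beaufort force 1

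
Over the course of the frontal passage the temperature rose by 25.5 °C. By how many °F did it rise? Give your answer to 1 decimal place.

For a temperature change the 32° offset cancels: Δ°F = 25.5 × 1.8 = 45.9 °F.

45.9 °F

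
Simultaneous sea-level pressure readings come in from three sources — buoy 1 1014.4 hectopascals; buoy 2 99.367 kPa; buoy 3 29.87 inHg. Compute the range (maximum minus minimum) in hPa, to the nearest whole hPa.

buoy 2: 99.367 kPa = 993.67 hPa.
buoy 3: 29.87 inHg = 1011.51 hPa.
Spread: 1014.40 − 993.67 = 21 hPa.

21 hPa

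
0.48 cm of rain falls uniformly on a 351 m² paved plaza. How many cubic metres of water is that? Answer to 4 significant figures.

1.685 cubic metres

Depth: 0.48 cm × 10 = 4.8 mm.
1 mm over 1 m² is 1 L, so volume = 4.8 × 351 = 1684.8 L = 1.685 m³.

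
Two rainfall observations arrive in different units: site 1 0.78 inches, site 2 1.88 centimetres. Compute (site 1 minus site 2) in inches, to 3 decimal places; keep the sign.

site 2: 1.88 cm = 0.74016 in.
Difference: 0.78000 − 0.74016 = 0.040 in.

0.040 in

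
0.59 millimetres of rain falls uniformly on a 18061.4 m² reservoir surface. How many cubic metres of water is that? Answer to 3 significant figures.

1 mm over 1 m² is 1 L, so volume = 0.59 × 18061.4 = 10656.226 L = 10.7 m³.

10.7 cubic metres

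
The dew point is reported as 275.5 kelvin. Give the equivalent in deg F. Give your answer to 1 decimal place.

First to °C: 2.35 °C.
Then to °F: 36.2 °F.

36.2 °F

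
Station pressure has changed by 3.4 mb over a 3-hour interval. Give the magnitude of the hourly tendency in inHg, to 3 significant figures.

0.0335 inHg per hour

3.4 mb / 3 h × 0.02953 inHg/mb = 0.0335 inHg/h.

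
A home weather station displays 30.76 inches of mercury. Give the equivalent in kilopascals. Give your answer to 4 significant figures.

1 inHg = 3.38639 kPa, so 30.76 × 3.38639 = 104.2 kPa.

104.2 kPa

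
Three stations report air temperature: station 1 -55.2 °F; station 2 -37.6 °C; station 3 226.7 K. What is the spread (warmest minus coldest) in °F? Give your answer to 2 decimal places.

19.52 °F

station 1: -55.2 °F = -48.444 °C.
station 3: 226.7 K = -46.450 °C.
Spread: (-37.600) − (-48.444) = 10.844 °C = 19.52 °F.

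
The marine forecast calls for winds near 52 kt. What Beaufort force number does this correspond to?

52 kt lies in the Beaufort 10 band (storm, 48–55 kt).

Beaufort force 10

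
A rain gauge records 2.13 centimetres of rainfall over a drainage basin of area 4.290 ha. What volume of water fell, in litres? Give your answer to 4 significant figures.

913800 litres

Depth: 2.13 cm × 10 = 21.3 mm.
Area: 4.290 ha = 42900 m².
1 mm over 1 m² is 1 L, so volume = 21.3 × 42900 = 913770 L ≈ 913800 L.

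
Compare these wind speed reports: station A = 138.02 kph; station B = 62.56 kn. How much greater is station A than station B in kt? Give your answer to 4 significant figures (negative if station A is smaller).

11.96 kt

station A: 138.02 km/h = 74.5248 kt.
Difference: 74.5248 − 62.5600 = 11.96 kt.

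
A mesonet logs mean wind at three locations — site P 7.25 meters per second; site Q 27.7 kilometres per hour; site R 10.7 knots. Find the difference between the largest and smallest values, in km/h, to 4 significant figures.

7.884 km/h

site P: 7.25 m/s = 26.10000 km/h.
site R: 10.7 kt = 19.81640 km/h.
Spread: 27.70000 − 19.81640 = 7.884 km/h.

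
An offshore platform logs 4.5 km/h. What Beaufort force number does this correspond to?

4.5 km/h = 1.2 m/s, which is Beaufort 1 (light air, 0.3–1.5 m/s).

Beaufort force 1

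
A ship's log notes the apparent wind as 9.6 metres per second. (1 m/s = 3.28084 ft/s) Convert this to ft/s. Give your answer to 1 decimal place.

31.5 ft/s

1 m/s = 3.28084 ft/s, so 9.6 × 3.28084 = 31.5 ft/s.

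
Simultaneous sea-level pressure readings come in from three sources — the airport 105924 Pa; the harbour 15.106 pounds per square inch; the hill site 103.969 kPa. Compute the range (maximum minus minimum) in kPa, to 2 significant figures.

the airport: 105924 Pa = 105.924 kPa.
the harbour: 15.106 psi = 104.152 kPa.
Spread: 105.924 − 103.969 = 2.0 kPa.

2.0 kPa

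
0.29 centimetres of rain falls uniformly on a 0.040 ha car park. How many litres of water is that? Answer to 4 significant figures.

1160 litres

Depth: 0.29 cm × 10 = 2.9 mm.
Area: 0.040 ha = 400 m².
1 mm over 1 m² is 1 L, so volume = 2.9 × 400 = 1160 L.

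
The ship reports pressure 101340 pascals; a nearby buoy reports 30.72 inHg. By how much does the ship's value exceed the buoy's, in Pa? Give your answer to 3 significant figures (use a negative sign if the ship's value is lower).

-2690 Pa

the buoy: 30.72 inHg = 104029.87 Pa.
Difference: 101340.00 − 104029.87 = -2690 Pa.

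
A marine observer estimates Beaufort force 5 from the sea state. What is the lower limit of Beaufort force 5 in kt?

Beaufort 5 (fresh breeze) spans 17–21 knots.

17 kt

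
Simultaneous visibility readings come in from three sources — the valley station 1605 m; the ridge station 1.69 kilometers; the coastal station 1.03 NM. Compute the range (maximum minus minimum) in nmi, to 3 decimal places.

0.163 nmi

the valley station: 1605 m = 0.86663 nmi.
the ridge station: 1.69 km = 0.91253 nmi.
Spread: 1.03000 − 0.86663 = 0.163 nmi.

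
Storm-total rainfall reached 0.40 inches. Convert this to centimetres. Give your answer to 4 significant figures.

1.016 cm

1 in = 2.54 cm, so 0.40 × 2.54 = 1.016 cm.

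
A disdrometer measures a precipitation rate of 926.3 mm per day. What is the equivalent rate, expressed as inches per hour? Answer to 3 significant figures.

1.52 in/hour

926.3 mm/day × 0.0393701 in/mm × 0.0416667 day/hour = 1.52 in/hour.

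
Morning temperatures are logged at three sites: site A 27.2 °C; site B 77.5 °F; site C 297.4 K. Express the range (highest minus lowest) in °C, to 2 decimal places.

2.95 °C

site B: 77.5 °F = 25.278 °C.
site C: 297.4 K = 24.250 °C.
Spread: 27.200 − 24.250 = 2.950 °C.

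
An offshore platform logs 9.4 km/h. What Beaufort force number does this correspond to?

9.4 km/h = 2.6 m/s, which is Beaufort 2 (light breeze, 1.6–3.3 m/s).

Beaufort force 2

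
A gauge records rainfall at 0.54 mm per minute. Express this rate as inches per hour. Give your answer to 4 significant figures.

1.276 in/hour

0.54 mm/minute × 0.0393701 in/mm × 60 minute/hour = 1.276 in/hour.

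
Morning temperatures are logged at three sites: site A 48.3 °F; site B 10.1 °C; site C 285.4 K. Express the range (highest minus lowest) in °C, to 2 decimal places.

3.19 °C

site A: 48.3 °F = 9.056 °C.
site C: 285.4 K = 12.250 °C.
Spread: 12.250 − 9.056 = 3.194 °C.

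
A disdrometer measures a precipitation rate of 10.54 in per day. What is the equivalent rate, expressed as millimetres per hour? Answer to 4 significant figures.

10.54 in/day × 25.4 mm/in × 0.0416667 day/hour = 11.15 mm/hour.

11.15 mm/hour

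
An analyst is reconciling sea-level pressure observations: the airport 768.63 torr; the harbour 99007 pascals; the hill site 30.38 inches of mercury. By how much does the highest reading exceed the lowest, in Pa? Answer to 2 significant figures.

the airport: 768.63 mmHg = 102475.59 Pa.
the hill site: 30.38 inHg = 102878.50 Pa.
Spread: 102878.50 − 99007.00 = 3900 Pa.

3900 Pa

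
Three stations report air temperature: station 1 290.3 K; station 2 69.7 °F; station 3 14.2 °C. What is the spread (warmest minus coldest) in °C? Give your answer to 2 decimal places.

6.74 °C

station 1: 290.3 K = 17.150 °C.
station 2: 69.7 °F = 20.944 °C.
Spread: 20.944 − 14.200 = 6.744 °C.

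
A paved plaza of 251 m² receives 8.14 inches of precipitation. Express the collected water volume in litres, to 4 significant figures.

51900 litres

Depth: 8.14 in × 25.4 = 206.756 mm.
1 mm over 1 m² is 1 L, so volume = 206.756 × 251 = 51895.756 L ≈ 51900 L.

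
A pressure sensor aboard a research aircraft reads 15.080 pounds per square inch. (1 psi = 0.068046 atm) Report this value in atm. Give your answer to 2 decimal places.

1 psi = 0.068046 atm, so 15.080 × 0.068046 = 1.03 atm.

1.03 atm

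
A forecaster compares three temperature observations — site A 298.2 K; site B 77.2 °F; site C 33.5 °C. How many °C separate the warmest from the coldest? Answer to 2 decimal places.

site A: 298.2 K = 25.050 °C.
site B: 77.2 °F = 25.111 °C.
Spread: 33.500 − 25.050 = 8.450 °C.

8.45 °C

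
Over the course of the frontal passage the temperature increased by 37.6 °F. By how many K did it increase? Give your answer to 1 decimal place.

20.9 K

A change of 1 °C equals a change of 1.8 °F: ΔK = 37.6 × 0.5556 = 20.9 K.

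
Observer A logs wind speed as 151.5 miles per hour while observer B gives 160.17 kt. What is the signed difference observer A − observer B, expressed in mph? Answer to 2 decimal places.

-32.82 mph

observer B: 160.17 kt = 184.3203 mph.
Difference: 151.5000 − 184.3203 = -32.82 mph.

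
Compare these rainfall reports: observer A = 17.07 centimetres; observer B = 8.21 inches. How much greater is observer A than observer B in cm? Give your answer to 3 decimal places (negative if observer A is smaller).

observer B: 8.21 in = 20.85340 cm.
Difference: 17.07000 − 20.85340 = -3.783 cm.

-3.783 cm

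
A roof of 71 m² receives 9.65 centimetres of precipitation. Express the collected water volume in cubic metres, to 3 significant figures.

6.85 cubic metres

Depth: 9.65 cm × 10 = 96.5 mm.
1 mm over 1 m² is 1 L, so volume = 96.5 × 71 = 6851.5 L = 6.85 m³.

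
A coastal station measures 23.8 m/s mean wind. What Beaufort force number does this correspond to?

Beaufort force 9

23.8 m/s lies in the Beaufort 9 band (strong gale, 20.8–24.4 m/s).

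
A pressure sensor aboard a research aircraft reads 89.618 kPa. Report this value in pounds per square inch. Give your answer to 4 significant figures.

13.00 psi

1 kPa = 0.145038 psi, so 89.618 × 0.145038 = 13.00 psi.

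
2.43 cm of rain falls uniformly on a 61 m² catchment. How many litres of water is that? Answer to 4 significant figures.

1482 litres

Depth: 2.43 cm × 10 = 24.3 mm.
1 mm over 1 m² is 1 L, so volume = 24.3 × 61 = 1482.3 L ≈ 1482 L.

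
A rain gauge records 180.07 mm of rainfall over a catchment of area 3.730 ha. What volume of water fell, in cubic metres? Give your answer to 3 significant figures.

6720 cubic metres

Area: 3.730 ha = 37300 m².
1 mm over 1 m² is 1 L, so volume = 180.07 × 37300 = 6716611 L = 6720 m³.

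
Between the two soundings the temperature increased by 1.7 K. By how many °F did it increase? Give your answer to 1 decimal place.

A change of 1 °C equals a change of 1.8 °F: Δ°F = 1.7 × 1.8 = 3.1 °F.

3.1 °F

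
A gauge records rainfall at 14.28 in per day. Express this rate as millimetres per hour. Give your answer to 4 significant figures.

15.11 mm/hour

14.28 in/day × 25.4 mm/in × 0.0416667 day/hour = 15.11 mm/hour.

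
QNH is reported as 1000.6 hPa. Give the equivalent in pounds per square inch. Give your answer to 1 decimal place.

1 hPa = 0.0145038 psi, so 1000.6 × 0.0145038 = 14.5 psi.

14.5 psi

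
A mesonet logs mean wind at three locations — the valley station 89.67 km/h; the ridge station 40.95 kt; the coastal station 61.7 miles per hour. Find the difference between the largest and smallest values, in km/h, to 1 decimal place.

23.5 km/h

the ridge station: 40.95 kt = 75.839 km/h.
the coastal station: 61.7 mph = 99.297 km/h.
Spread: 99.297 − 75.839 = 23.5 km/h.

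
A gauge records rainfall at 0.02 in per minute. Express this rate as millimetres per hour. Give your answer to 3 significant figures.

0.02 in/minute × 25.4 mm/in × 60 minute/hour = 30.5 mm/hour.

30.5 mm/hour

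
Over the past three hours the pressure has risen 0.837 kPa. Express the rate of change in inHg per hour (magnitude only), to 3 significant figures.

0.837 kPa / 3 h × 0.2953 inHg/kPa = 0.0824 inHg/h.

0.0824 inHg per hour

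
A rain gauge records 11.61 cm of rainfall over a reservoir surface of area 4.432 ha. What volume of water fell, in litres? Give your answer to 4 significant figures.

5146000 litres

Depth: 11.61 cm × 10 = 116.1 mm.
Area: 4.432 ha = 44320 m².
1 mm over 1 m² is 1 L, so volume = 116.1 × 44320 = 5145552 L ≈ 5146000 L.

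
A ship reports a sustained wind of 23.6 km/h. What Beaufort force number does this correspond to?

23.6 km/h = 6.6 m/s, which is Beaufort 4 (moderate breeze, 5.5–7.9 m/s).

Beaufort force 4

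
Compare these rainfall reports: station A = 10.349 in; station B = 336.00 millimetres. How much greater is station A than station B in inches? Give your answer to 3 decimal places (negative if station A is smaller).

-2.879 in

station B: 336.00 mm = 13.22835 in.
Difference: 10.34900 − 13.22835 = -2.879 in.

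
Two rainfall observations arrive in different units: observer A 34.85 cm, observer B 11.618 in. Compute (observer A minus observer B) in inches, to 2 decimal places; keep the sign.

2.10 in

observer A: 34.85 cm = 13.7205 in.
Difference: 13.7205 − 11.6180 = 2.10 in.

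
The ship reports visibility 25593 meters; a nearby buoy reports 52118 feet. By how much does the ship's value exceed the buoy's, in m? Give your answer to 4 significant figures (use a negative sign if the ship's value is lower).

9707 m

the buoy: 52118 ft = 15885.57 m.
Difference: 25593.00 − 15885.57 = 9707 m.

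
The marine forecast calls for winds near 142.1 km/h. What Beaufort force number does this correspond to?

Beaufort force 12

142.1 km/h = 39.5 m/s, which is Beaufort 12 (hurricane force, ≥32.7 m/s).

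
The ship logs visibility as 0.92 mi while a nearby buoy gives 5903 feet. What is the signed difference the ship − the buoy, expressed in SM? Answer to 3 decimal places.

the buoy: 5903 ft = 1.11799 SM.
Difference: 0.92000 − 1.11799 = -0.198 SM.

-0.198 SM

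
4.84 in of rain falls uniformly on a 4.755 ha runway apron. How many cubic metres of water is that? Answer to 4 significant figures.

5846 cubic metres

Depth: 4.84 in × 25.4 = 122.936 mm.
Area: 4.755 ha = 47550 m².
1 mm over 1 m² is 1 L, so volume = 122.936 × 47550 = 5845606.8 L = 5846 m³.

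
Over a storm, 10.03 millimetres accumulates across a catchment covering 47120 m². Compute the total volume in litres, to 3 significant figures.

1 mm over 1 m² is 1 L, so volume = 10.03 × 47120 = 472613.6 L ≈ 473000 L.

473000 litres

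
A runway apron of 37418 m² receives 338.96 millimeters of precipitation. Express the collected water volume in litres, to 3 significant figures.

12700000 litres

1 mm over 1 m² is 1 L, so volume = 338.96 × 37418 = 12683205 L ≈ 12700000 L.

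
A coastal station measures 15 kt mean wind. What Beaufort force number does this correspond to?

Beaufort force 4

15 kt lies in the Beaufort 4 band (moderate breeze, 11–16 kt).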